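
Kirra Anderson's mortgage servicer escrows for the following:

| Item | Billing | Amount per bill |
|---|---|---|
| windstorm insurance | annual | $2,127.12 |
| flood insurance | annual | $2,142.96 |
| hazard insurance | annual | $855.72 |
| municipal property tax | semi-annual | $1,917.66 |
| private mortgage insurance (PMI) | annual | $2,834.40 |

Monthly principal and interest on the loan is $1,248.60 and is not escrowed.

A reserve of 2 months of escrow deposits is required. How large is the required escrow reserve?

$1,965.92

Windstorm insurance: $2,127.12
Flood insurance: $2,142.96
Hazard insurance: $855.72
Municipal property tax: $1,917.66 × 2 = $3,835.32
Private mortgage insurance (PMI): $2,834.40
Total annual escrow = $2,127.12 + $2,142.96 + $855.72 + $3,835.32 + $2,834.40 = $11,795.52
Monthly = $11,795.52 / 12 = $982.96
Reserve = 2 × $982.96 = $1,965.92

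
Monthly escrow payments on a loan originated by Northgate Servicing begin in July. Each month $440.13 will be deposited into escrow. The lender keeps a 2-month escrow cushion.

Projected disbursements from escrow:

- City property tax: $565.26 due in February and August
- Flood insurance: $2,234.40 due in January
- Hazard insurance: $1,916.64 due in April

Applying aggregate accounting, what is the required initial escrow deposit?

$1,760.52

Cushion = 2 × $440.13 = $880.26
Trial balance (start $0, +$440.13 each month, − disbursements):
  Jul: +$440.13 → $440.13
  Aug: +$440.13 − $565.26 → $315.00
  Sep: +$440.13 → $755.13
  Oct: +$440.13 → $1,195.26
  Nov: +$440.13 → $1,635.39
  Dec: +$440.13 → $2,075.52
  Jan: +$440.13 − $2,234.40 → $281.25
  Feb: +$440.13 − $565.26 → $156.12
  Mar: +$440.13 → $596.25
  Apr: +$440.13 − $1,916.64 → -$880.26
  May: +$440.13 → -$440.13
  Jun: +$440.13 → $0.00
Lowest trial balance = -$880.26 (Apr)
Initial deposit = cushion − low point = $880.26 − (-$880.26) = $1,760.52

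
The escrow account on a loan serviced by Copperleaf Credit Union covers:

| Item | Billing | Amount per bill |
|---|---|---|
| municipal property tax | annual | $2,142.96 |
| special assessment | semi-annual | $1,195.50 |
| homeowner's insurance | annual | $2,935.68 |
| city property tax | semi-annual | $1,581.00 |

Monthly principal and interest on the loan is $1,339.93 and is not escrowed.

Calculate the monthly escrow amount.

Municipal property tax — $2,142.96
Special assessment — $1,195.50 × 2 = $2,391.00
Homeowner's insurance — $2,935.68
City property tax — $1,581.00 × 2 = $3,162.00
Combined annual = $2,142.96 + $2,391.00 + $2,935.68 + $3,162.00 = $10,631.64
Per month = $10,631.64 ÷ 12 = $885.97

$885.97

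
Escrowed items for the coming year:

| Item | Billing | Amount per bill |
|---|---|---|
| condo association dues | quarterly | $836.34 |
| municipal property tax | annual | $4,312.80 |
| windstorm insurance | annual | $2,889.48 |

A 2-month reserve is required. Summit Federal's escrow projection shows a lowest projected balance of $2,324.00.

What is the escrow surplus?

Condo association dues: $836.34 × 4 = $3,345.36 per year
Municipal property tax: $4,312.80 per year
Windstorm insurance: $2,889.48 per year
Annual escrow total = $10,547.64
Per month = $10,547.64 ÷ 12 = $878.97
Cushion = 2 × $878.97 = $1,757.94
Surplus = $2,324.00 − $1,757.94 = $566.06

$566.06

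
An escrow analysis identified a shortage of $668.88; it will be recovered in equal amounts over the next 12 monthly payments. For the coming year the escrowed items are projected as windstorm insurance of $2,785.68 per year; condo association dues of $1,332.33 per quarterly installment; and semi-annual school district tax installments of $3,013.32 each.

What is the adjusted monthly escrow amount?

Windstorm insurance — $2,785.68 per year
Condo association dues — $1,332.33 × 4 = $5,329.32 per year
School district tax — $3,013.32 × 2 = $6,026.64 per year
Combined annual = $14,141.64
Monthly = $14,141.64 / 12 = $1,178.47
Shortage spread = $668.88 ÷ 12 = $55.74/mo
Adjusted monthly = $1,178.47 + $55.74 = $1,234.21

$1,234.21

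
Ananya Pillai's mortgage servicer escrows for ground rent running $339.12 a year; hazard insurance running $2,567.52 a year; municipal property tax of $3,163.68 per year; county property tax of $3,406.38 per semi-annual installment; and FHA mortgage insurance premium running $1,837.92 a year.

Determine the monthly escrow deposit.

$1,226.75

Ground rent: $339.12/yr
Hazard insurance: $2,567.52/yr
Municipal property tax: $3,163.68/yr
County property tax: $3,406.38 × 2 = $6,812.76/yr
FHA mortgage insurance premium: $1,837.92/yr
Yearly total = $339.12 + $2,567.52 + $3,163.68 + $6,812.76 + $1,837.92 = $14,721.00
Monthly escrow = $14,721.00 / 12 = $1,226.75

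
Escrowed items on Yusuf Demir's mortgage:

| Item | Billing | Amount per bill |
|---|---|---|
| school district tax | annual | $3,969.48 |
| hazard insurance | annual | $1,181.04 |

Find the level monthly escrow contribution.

School district tax = $3,969.48
Hazard insurance = $1,181.04
Total per year = $5,150.52
Base monthly escrow = $5,150.52 ÷ 12 = $429.21

$429.21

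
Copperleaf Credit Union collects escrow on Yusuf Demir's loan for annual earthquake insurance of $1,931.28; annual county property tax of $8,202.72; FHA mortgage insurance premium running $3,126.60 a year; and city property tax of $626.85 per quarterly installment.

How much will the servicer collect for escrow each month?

$1,314.00

Earthquake insurance: $1,931.28 per year
County property tax: $8,202.72 per year
FHA mortgage insurance premium: $3,126.60 per year
City property tax: $626.85 × 4 = $2,507.40 per year
Total annual escrow = $15,768.00
Monthly escrow = $15,768.00 / 12 = $1,314.00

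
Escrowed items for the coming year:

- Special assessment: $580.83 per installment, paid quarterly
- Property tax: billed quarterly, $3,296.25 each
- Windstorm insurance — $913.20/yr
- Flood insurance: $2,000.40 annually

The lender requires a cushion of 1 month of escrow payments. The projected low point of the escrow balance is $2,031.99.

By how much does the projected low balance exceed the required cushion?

$496.83

Special assessment = $580.83 × 4 = $2,323.32
Property tax = $3,296.25 × 4 = $13,185.00
Windstorm insurance = $913.20
Flood insurance = $2,000.40
Total annual escrow = $2,323.32 + $13,185.00 + $913.20 + $2,000.40 = $18,421.92
Monthly escrow = $18,421.92 ÷ 12 = $1,535.16
Cushion = 1 × $1,535.16 = $1,535.16
Excess over cushion: $2,031.99 − $1,535.16 = $496.83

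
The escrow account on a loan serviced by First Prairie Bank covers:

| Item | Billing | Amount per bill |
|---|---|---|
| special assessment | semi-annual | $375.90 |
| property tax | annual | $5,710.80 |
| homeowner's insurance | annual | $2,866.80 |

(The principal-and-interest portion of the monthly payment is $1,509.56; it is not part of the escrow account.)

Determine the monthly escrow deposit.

Special assessment — $375.90 × 2 = $751.80 per year
Property tax — $5,710.80 per year
Homeowner's insurance — $2,866.80 per year
Total annual escrow = $751.80 + $5,710.80 + $2,866.80 = $9,329.40
Per month = $9,329.40 / 12 = $777.45

$777.45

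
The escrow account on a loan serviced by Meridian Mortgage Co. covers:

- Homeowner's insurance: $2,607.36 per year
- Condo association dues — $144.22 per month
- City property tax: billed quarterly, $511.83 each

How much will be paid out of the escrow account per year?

$6,385.32

Homeowner's insurance — $2,607.36
Condo association dues — $144.22 × 12 = $1,730.64
City property tax — $511.83 × 4 = $2,047.32
Combined annual = $2,607.36 + $1,730.64 + $2,047.32 = $6,385.32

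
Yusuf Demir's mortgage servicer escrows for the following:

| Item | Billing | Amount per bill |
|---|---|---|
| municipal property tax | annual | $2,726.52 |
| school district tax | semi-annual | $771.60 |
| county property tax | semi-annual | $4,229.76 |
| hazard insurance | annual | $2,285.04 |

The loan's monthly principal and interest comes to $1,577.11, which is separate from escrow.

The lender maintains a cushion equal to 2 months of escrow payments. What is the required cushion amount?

Municipal property tax = $2,726.52 annually
School district tax = $771.60 × 2 = $1,543.20 annually
County property tax = $4,229.76 × 2 = $8,459.52 annually
Hazard insurance = $2,285.04 annually
Yearly total = $2,726.52 + $1,543.20 + $8,459.52 + $2,285.04 = $15,014.28
Monthly escrow = $15,014.28 / 12 = $1,251.19
Reserve = 2 × $1,251.19 = $2,502.38

$2,502.38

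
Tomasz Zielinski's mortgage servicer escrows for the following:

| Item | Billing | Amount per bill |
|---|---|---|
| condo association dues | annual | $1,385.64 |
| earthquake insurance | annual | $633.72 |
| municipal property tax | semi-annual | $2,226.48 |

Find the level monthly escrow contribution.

$539.36

Condo association dues = $1,385.64 per year
Earthquake insurance = $633.72 per year
Municipal property tax = $2,226.48 × 2 = $4,452.96 per year
Combined annual = $1,385.64 + $633.72 + $4,452.96 = $6,472.32
Monthly escrow = $6,472.32 / 12 = $539.36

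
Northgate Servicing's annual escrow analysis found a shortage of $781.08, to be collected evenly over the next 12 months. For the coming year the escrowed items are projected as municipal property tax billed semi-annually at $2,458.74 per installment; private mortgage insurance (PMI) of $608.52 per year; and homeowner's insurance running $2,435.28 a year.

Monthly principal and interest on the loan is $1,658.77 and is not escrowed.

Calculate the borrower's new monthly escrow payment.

$728.53

Municipal property tax: $2,458.74 × 2 = $4,917.48/yr
Private mortgage insurance (PMI): $608.52/yr
Homeowner's insurance: $2,435.28/yr
Total per year = $4,917.48 + $608.52 + $2,435.28 = $7,961.28
Per month = $7,961.28 ÷ 12 = $663.44
Monthly shortage recovery: $781.08 / 12 = $65.09
New monthly escrow = $663.44 + $65.09 = $728.53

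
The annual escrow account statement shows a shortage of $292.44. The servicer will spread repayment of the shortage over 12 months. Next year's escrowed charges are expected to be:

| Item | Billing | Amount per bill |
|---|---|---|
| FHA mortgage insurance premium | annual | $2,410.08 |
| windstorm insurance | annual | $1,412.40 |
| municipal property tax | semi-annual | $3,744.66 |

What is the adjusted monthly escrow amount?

$967.02

FHA mortgage insurance premium: $2,410.08/yr
Windstorm insurance: $1,412.40/yr
Municipal property tax: $3,744.66 × 2 = $7,489.32/yr
Combined annual = $11,311.80
Per month = $11,311.80 ÷ 12 = $942.65
Shortage per month = $292.44 ÷ 12 = $24.37
New monthly escrow = $942.65 + $24.37 = $967.02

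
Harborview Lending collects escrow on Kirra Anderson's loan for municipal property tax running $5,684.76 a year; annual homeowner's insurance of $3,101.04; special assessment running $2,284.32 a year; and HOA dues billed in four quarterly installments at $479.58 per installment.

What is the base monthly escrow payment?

Municipal property tax — $5,684.76 per year
Homeowner's insurance — $3,101.04 per year
Special assessment — $2,284.32 per year
HOA dues — $479.58 × 4 = $1,918.32 per year
Combined annual = $5,684.76 + $3,101.04 + $2,284.32 + $1,918.32 = $12,988.44
Monthly = $12,988.44 / 12 = $1,082.37

$1,082.37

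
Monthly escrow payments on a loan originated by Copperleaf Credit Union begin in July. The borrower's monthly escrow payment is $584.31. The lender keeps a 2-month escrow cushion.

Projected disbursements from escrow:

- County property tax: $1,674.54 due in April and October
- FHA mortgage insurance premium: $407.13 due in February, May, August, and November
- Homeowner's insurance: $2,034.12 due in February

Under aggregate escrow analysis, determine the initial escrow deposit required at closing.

Cushion = 2 × $584.31 = $1,168.62
Trial balance (start $0, +$584.31 each month, − disbursements):
  Jul: +$584.31 → $584.31
  Aug: +$584.31 − $407.13 → $761.49
  Sep: +$584.31 → $1,345.80
  Oct: +$584.31 − $1,674.54 → $255.57
  Nov: +$584.31 − $407.13 → $432.75
  Dec: +$584.31 → $1,017.06
  Jan: +$584.31 → $1,601.37
  Feb: +$584.31 − $2,441.25 → -$255.57
  Mar: +$584.31 → $328.74
  Apr: +$584.31 − $1,674.54 → -$761.49
  May: +$584.31 − $407.13 → -$584.31
  Jun: +$584.31 → $0.00
Lowest trial balance = -$761.49 (Apr)
Initial deposit = cushion − low point = $1,168.62 − (-$761.49) = $1,930.11

$1,930.11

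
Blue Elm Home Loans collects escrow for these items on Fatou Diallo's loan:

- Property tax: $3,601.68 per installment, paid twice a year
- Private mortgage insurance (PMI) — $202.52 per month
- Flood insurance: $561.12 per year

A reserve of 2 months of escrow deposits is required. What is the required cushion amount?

$1,699.12

Property tax: $3,601.68 × 2 = $7,203.36 per year
Private mortgage insurance (PMI): $202.52 × 12 = $2,430.24 per year
Flood insurance: $561.12 per year
Annual escrow total = $7,203.36 + $2,430.24 + $561.12 = $10,194.72
Monthly escrow = $10,194.72 ÷ 12 = $849.56
Reserve = 2 × $849.56 = $1,699.12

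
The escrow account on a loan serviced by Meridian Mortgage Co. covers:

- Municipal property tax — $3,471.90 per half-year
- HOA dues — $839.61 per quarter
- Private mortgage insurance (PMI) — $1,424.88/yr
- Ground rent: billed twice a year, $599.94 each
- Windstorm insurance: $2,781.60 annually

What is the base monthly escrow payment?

Municipal property tax: $3,471.90 × 2 = $6,943.80/yr
HOA dues: $839.61 × 4 = $3,358.44/yr
Private mortgage insurance (PMI): $1,424.88/yr
Ground rent: $599.94 × 2 = $1,199.88/yr
Windstorm insurance: $2,781.60/yr
Total annual escrow = $6,943.80 + $3,358.44 + $1,424.88 + $1,199.88 + $2,781.60 = $15,708.60
Monthly = $15,708.60 / 12 = $1,309.05

$1,309.05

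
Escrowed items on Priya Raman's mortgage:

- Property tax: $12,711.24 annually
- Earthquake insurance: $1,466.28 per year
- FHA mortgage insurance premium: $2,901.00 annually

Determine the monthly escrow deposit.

$1,423.21

Property tax = $12,711.24 annually
Earthquake insurance = $1,466.28 annually
FHA mortgage insurance premium = $2,901.00 annually
Annual escrow total = $12,711.24 + $1,466.28 + $2,901.00 = $17,078.52
Monthly = $17,078.52 ÷ 12 = $1,423.21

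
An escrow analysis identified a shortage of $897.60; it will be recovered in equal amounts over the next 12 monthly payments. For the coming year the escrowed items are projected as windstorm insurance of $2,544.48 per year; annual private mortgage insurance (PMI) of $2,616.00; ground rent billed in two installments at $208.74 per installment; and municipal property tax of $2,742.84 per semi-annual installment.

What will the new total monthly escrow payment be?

Windstorm insurance — $2,544.48 per year
Private mortgage insurance (PMI) — $2,616.00 per year
Ground rent — $208.74 × 2 = $417.48 per year
Municipal property tax — $2,742.84 × 2 = $5,485.68 per year
Total per year = $11,063.64
Per month = $11,063.64 ÷ 12 = $921.97
Shortage per month = $897.60 / 12 = $74.80
New monthly escrow = $921.97 + $74.80 = $996.77

$996.77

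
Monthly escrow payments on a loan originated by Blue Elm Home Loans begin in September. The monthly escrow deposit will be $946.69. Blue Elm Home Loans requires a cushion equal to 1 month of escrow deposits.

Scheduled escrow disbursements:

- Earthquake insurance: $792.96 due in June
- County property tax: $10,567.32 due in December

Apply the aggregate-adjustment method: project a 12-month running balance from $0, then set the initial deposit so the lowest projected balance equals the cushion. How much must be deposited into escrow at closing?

Cushion = 1 × $946.69 = $946.69
Trial balance (start $0, +$946.69 each month, − disbursements):
  Sep: +$946.69 → $946.69
  Oct: +$946.69 → $1,893.38
  Nov: +$946.69 → $2,840.07
  Dec: +$946.69 − $10,567.32 → -$6,780.56
  Jan: +$946.69 → -$5,833.87
  Feb: +$946.69 → -$4,887.18
  Mar: +$946.69 → -$3,940.49
  Apr: +$946.69 → -$2,993.80
  May: +$946.69 → -$2,047.11
  Jun: +$946.69 − $792.96 → -$1,893.38
  Jul: +$946.69 → -$946.69
  Aug: +$946.69 → $0.00
Lowest trial balance = -$6,780.56 (Dec)
Initial deposit = cushion − low point = $946.69 − (-$6,780.56) = $7,727.25

$7,727.25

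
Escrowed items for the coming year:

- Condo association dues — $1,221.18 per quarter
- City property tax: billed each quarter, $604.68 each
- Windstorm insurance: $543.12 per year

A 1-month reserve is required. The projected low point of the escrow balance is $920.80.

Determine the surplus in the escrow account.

Condo association dues = $1,221.18 × 4 = $4,884.72/yr
City property tax = $604.68 × 4 = $2,418.72/yr
Windstorm insurance = $543.12/yr
Total annual escrow = $7,846.56
Per month = $7,846.56 / 12 = $653.88
Required reserve = 1 × $653.88 = $653.88
Surplus = $920.80 − $653.88 = $266.92

$266.92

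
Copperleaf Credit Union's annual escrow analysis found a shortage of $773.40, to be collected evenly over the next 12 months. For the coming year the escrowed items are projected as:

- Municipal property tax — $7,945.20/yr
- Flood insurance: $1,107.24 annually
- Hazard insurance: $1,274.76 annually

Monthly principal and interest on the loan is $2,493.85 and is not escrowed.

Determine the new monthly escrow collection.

Municipal property tax: $7,945.20
Flood insurance: $1,107.24
Hazard insurance: $1,274.76
Combined annual = $10,327.20
Monthly escrow = $10,327.20 ÷ 12 = $860.60
Shortage spread = $773.40 ÷ 12 = $64.45/mo
New monthly escrow = $860.60 + $64.45 = $925.05

$925.05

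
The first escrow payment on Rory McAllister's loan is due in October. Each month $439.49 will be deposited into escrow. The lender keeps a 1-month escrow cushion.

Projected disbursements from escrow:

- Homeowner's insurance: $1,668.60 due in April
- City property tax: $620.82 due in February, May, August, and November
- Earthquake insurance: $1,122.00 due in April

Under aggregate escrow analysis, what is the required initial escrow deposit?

Cushion = 1 × $439.49 = $439.49
Trial balance (start $0, +$439.49 each month, − disbursements):
  Oct: +$439.49 → $439.49
  Nov: +$439.49 − $620.82 → $258.16
  Dec: +$439.49 → $697.65
  Jan: +$439.49 → $1,137.14
  Feb: +$439.49 − $620.82 → $955.81
  Mar: +$439.49 → $1,395.30
  Apr: +$439.49 − $2,790.60 → -$955.81
  May: +$439.49 − $620.82 → -$1,137.14
  Jun: +$439.49 → -$697.65
  Jul: +$439.49 → -$258.16
  Aug: +$439.49 − $620.82 → -$439.49
  Sep: +$439.49 → $0.00
Lowest trial balance = -$1,137.14 (May)
Initial deposit = cushion − low point = $439.49 − (-$1,137.14) = $1,576.63

$1,576.63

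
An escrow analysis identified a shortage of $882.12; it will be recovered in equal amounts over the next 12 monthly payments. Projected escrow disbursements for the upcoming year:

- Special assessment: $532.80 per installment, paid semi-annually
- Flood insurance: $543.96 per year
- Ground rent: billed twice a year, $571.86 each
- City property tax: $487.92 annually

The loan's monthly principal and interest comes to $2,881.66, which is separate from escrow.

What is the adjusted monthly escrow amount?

$343.61

Special assessment = $532.80 × 2 = $1,065.60
Flood insurance = $543.96
Ground rent = $571.86 × 2 = $1,143.72
City property tax = $487.92
Total per year = $1,065.60 + $543.96 + $1,143.72 + $487.92 = $3,241.20
Base monthly escrow = $3,241.20 ÷ 12 = $270.10
Shortage spread = $882.12 ÷ 12 = $73.51/mo
Adjusted monthly = $270.10 + $73.51 = $343.61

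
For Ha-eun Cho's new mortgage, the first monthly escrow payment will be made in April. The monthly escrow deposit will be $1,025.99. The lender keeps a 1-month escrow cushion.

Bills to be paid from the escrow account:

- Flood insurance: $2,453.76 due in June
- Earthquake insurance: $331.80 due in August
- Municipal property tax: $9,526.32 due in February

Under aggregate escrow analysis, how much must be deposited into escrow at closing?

Cushion = 1 × $1,025.99 = $1,025.99
Trial balance (start $0, +$1,025.99 each month, − disbursements):
  Apr: +$1,025.99 → $1,025.99
  May: +$1,025.99 → $2,051.98
  Jun: +$1,025.99 − $2,453.76 → $624.21
  Jul: +$1,025.99 → $1,650.20
  Aug: +$1,025.99 − $331.80 → $2,344.39
  Sep: +$1,025.99 → $3,370.38
  Oct: +$1,025.99 → $4,396.37
  Nov: +$1,025.99 → $5,422.36
  Dec: +$1,025.99 → $6,448.35
  Jan: +$1,025.99 → $7,474.34
  Feb: +$1,025.99 − $9,526.32 → -$1,025.99
  Mar: +$1,025.99 → $0.00
Lowest trial balance = -$1,025.99 (Feb)
Initial deposit = cushion − low point = $1,025.99 − (-$1,025.99) = $2,051.98

$2,051.98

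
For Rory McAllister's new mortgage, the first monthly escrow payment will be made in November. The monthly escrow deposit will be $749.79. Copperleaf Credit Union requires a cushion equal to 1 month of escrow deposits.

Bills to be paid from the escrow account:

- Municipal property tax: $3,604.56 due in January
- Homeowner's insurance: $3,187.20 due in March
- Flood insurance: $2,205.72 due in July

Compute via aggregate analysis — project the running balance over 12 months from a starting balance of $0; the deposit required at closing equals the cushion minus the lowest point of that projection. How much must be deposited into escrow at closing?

Cushion = 1 × $749.79 = $749.79
Trial balance (start $0, +$749.79 each month, − disbursements):
  Nov: +$749.79 → $749.79
  Dec: +$749.79 → $1,499.58
  Jan: +$749.79 − $3,604.56 → -$1,355.19
  Feb: +$749.79 → -$605.40
  Mar: +$749.79 − $3,187.20 → -$3,042.81
  Apr: +$749.79 → -$2,293.02
  May: +$749.79 → -$1,543.23
  Jun: +$749.79 → -$793.44
  Jul: +$749.79 − $2,205.72 → -$2,249.37
  Aug: +$749.79 → -$1,499.58
  Sep: +$749.79 → -$749.79
  Oct: +$749.79 → $0.00
Lowest trial balance = -$3,042.81 (Mar)
Initial deposit = cushion − low point = $749.79 − (-$3,042.81) = $3,792.60

$3,792.60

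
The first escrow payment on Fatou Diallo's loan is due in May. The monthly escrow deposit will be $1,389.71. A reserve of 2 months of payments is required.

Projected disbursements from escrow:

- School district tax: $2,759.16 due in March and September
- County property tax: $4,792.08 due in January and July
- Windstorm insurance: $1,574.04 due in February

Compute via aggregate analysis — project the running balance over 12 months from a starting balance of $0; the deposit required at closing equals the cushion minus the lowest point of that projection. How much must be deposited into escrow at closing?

$4,169.13

Cushion = 2 × $1,389.71 = $2,779.42
Trial balance (start $0, +$1,389.71 each month, − disbursements):
  May: +$1,389.71 → $1,389.71
  Jun: +$1,389.71 → $2,779.42
  Jul: +$1,389.71 − $4,792.08 → -$622.95
  Aug: +$1,389.71 → $766.76
  Sep: +$1,389.71 − $2,759.16 → -$602.69
  Oct: +$1,389.71 → $787.02
  Nov: +$1,389.71 → $2,176.73
  Dec: +$1,389.71 → $3,566.44
  Jan: +$1,389.71 − $4,792.08 → $164.07
  Feb: +$1,389.71 − $1,574.04 → -$20.26
  Mar: +$1,389.71 − $2,759.16 → -$1,389.71
  Apr: +$1,389.71 → $0.00
Lowest trial balance = -$1,389.71 (Mar)
Initial deposit = cushion − low point = $2,779.42 − (-$1,389.71) = $4,169.13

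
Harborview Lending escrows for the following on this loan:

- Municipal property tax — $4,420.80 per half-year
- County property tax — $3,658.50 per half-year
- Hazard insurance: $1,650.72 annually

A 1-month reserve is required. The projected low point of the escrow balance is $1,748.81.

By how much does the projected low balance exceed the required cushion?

Municipal property tax: $4,420.80 × 2 = $8,841.60/yr
County property tax: $3,658.50 × 2 = $7,317.00/yr
Hazard insurance: $1,650.72/yr
Combined annual = $8,841.60 + $7,317.00 + $1,650.72 = $17,809.32
Per month = $17,809.32 ÷ 12 = $1,484.11
Required reserve = 1 × $1,484.11 = $1,484.11
Surplus = $1,748.81 − $1,484.11 = $264.70

$264.70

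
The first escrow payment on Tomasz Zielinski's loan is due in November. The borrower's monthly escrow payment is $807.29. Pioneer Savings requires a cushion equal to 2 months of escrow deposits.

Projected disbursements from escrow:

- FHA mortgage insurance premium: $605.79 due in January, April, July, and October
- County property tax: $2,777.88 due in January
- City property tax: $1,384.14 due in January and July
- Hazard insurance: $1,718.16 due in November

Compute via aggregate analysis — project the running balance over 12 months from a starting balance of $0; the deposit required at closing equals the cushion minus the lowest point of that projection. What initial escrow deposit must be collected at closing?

$5,678.68

Cushion = 2 × $807.29 = $1,614.58
Trial balance (start $0, +$807.29 each month, − disbursements):
  Nov: +$807.29 − $1,718.16 → -$910.87
  Dec: +$807.29 → -$103.58
  Jan: +$807.29 − $4,767.81 → -$4,064.10
  Feb: +$807.29 → -$3,256.81
  Mar: +$807.29 → -$2,449.52
  Apr: +$807.29 − $605.79 → -$2,248.02
  May: +$807.29 → -$1,440.73
  Jun: +$807.29 → -$633.44
  Jul: +$807.29 − $1,989.93 → -$1,816.08
  Aug: +$807.29 → -$1,008.79
  Sep: +$807.29 → -$201.50
  Oct: +$807.29 − $605.79 → $0.00
Lowest trial balance = -$4,064.10 (Jan)
Initial deposit = cushion − low point = $1,614.58 − (-$4,064.10) = $5,678.68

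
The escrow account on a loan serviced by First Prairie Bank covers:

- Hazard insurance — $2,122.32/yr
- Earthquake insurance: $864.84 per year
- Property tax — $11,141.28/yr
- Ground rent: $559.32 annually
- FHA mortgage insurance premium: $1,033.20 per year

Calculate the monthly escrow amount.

Hazard insurance — $2,122.32 per year
Earthquake insurance — $864.84 per year
Property tax — $11,141.28 per year
Ground rent — $559.32 per year
FHA mortgage insurance premium — $1,033.20 per year
Combined annual = $2,122.32 + $864.84 + $11,141.28 + $559.32 + $1,033.20 = $15,720.96
Base monthly escrow = $15,720.96 ÷ 12 = $1,310.08

$1,310.08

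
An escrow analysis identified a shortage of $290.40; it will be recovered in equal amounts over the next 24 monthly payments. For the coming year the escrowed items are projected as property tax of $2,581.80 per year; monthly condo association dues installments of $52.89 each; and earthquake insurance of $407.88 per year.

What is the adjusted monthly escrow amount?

$314.13

Property tax — $2,581.80/yr
Condo association dues — $52.89 × 12 = $634.68/yr
Earthquake insurance — $407.88/yr
Total per year = $3,624.36
Per month = $3,624.36 ÷ 12 = $302.03
Shortage per month = $290.40 / 24 = $12.10
New monthly escrow = $302.03 + $12.10 = $314.13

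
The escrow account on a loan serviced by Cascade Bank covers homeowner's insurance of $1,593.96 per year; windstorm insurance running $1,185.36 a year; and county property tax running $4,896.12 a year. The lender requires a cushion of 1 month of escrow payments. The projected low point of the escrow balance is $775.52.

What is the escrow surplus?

$135.90

Homeowner's insurance: $1,593.96 per year
Windstorm insurance: $1,185.36 per year
County property tax: $4,896.12 per year
Annual escrow total = $7,675.44
Monthly = $7,675.44 / 12 = $639.62
Required reserve = 1 × $639.62 = $639.62
Excess over cushion: $775.52 − $639.62 = $135.90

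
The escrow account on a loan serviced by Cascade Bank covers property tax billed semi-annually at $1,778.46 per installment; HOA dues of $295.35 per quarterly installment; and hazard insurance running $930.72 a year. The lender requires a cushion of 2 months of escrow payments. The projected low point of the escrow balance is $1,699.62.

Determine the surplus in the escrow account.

Property tax: $1,778.46 × 2 = $3,556.92/yr
HOA dues: $295.35 × 4 = $1,181.40/yr
Hazard insurance: $930.72/yr
Combined annual = $5,669.04
Monthly = $5,669.04 / 12 = $472.42
Required cushion = 2 × $472.42 = $944.84
Excess over cushion: $1,699.62 − $944.84 = $754.78

$754.78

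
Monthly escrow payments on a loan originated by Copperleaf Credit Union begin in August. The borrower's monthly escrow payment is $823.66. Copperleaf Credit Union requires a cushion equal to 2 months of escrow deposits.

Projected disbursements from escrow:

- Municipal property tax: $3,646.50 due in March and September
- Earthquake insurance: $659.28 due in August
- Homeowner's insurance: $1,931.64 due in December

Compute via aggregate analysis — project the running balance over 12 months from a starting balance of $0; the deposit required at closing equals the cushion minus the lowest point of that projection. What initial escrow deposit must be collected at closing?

$4,941.96

Cushion = 2 × $823.66 = $1,647.32
Trial balance (start $0, +$823.66 each month, − disbursements):
  Aug: +$823.66 − $659.28 → $164.38
  Sep: +$823.66 − $3,646.50 → -$2,658.46
  Oct: +$823.66 → -$1,834.80
  Nov: +$823.66 → -$1,011.14
  Dec: +$823.66 − $1,931.64 → -$2,119.12
  Jan: +$823.66 → -$1,295.46
  Feb: +$823.66 → -$471.80
  Mar: +$823.66 − $3,646.50 → -$3,294.64
  Apr: +$823.66 → -$2,470.98
  May: +$823.66 → -$1,647.32
  Jun: +$823.66 → -$823.66
  Jul: +$823.66 → $0.00
Lowest trial balance = -$3,294.64 (Mar)
Initial deposit = cushion − low point = $1,647.32 − (-$3,294.64) = $4,941.96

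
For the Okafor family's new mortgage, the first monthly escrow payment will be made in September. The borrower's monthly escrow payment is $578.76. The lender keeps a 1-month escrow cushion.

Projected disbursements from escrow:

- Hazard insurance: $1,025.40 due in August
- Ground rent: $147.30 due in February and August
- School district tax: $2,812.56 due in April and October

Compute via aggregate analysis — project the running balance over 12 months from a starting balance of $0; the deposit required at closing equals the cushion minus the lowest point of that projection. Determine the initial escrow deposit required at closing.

$2,233.80

Cushion = 1 × $578.76 = $578.76
Trial balance (start $0, +$578.76 each month, − disbursements):
  Sep: +$578.76 → $578.76
  Oct: +$578.76 − $2,812.56 → -$1,655.04
  Nov: +$578.76 → -$1,076.28
  Dec: +$578.76 → -$497.52
  Jan: +$578.76 → $81.24
  Feb: +$578.76 − $147.30 → $512.70
  Mar: +$578.76 → $1,091.46
  Apr: +$578.76 − $2,812.56 → -$1,142.34
  May: +$578.76 → -$563.58
  Jun: +$578.76 → $15.18
  Jul: +$578.76 → $593.94
  Aug: +$578.76 − $1,172.70 → $0.00
Lowest trial balance = -$1,655.04 (Oct)
Initial deposit = cushion − low point = $578.76 − (-$1,655.04) = $2,233.80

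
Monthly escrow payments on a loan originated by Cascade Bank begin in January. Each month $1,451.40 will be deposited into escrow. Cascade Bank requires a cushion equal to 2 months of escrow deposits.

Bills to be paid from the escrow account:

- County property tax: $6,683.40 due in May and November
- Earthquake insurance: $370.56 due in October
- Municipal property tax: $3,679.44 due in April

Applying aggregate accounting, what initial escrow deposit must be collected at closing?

$6,008.64

Cushion = 2 × $1,451.40 = $2,902.80
Trial balance (start $0, +$1,451.40 each month, − disbursements):
  Jan: +$1,451.40 → $1,451.40
  Feb: +$1,451.40 → $2,902.80
  Mar: +$1,451.40 → $4,354.20
  Apr: +$1,451.40 − $3,679.44 → $2,126.16
  May: +$1,451.40 − $6,683.40 → -$3,105.84
  Jun: +$1,451.40 → -$1,654.44
  Jul: +$1,451.40 → -$203.04
  Aug: +$1,451.40 → $1,248.36
  Sep: +$1,451.40 → $2,699.76
  Oct: +$1,451.40 − $370.56 → $3,780.60
  Nov: +$1,451.40 − $6,683.40 → -$1,451.40
  Dec: +$1,451.40 → $0.00
Lowest trial balance = -$3,105.84 (May)
Initial deposit = cushion − low point = $2,902.80 − (-$3,105.84) = $6,008.64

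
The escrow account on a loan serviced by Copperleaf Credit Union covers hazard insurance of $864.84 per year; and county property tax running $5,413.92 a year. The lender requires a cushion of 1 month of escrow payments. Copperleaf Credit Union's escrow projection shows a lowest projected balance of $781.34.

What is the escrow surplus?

Hazard insurance — $864.84
County property tax — $5,413.92
Total annual escrow = $864.84 + $5,413.92 = $6,278.76
Per month = $6,278.76 / 12 = $523.23
Required cushion = 1 × $523.23 = $523.23
Excess over cushion: $781.34 − $523.23 = $258.11

$258.11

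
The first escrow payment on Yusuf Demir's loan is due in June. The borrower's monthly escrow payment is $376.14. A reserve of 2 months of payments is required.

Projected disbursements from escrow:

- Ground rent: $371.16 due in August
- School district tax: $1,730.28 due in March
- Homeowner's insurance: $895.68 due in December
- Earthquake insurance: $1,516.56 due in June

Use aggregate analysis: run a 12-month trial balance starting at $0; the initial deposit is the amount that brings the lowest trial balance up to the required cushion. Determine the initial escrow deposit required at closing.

Cushion = 2 × $376.14 = $752.28
Trial balance (start $0, +$376.14 each month, − disbursements):
  Jun: +$376.14 − $1,516.56 → -$1,140.42
  Jul: +$376.14 → -$764.28
  Aug: +$376.14 − $371.16 → -$759.30
  Sep: +$376.14 → -$383.16
  Oct: +$376.14 → -$7.02
  Nov: +$376.14 → $369.12
  Dec: +$376.14 − $895.68 → -$150.42
  Jan: +$376.14 → $225.72
  Feb: +$376.14 → $601.86
  Mar: +$376.14 − $1,730.28 → -$752.28
  Apr: +$376.14 → -$376.14
  May: +$376.14 → $0.00
Lowest trial balance = -$1,140.42 (Jun)
Initial deposit = cushion − low point = $752.28 − (-$1,140.42) = $1,892.70

$1,892.70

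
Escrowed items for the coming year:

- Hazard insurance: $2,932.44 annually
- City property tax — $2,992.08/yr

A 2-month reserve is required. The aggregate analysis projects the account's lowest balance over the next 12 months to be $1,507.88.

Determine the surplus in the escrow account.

$520.46

Hazard insurance — $2,932.44
City property tax — $2,992.08
Combined annual = $5,924.52
Base monthly escrow = $5,924.52 / 12 = $493.71
Required cushion = 2 × $493.71 = $987.42
Excess over cushion: $1,507.88 − $987.42 = $520.46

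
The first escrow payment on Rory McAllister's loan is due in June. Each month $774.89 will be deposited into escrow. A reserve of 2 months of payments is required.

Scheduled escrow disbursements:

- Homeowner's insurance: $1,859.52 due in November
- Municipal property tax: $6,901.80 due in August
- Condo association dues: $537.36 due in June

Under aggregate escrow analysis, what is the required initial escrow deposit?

Cushion = 2 × $774.89 = $1,549.78
Trial balance (start $0, +$774.89 each month, − disbursements):
  Jun: +$774.89 − $537.36 → $237.53
  Jul: +$774.89 → $1,012.42
  Aug: +$774.89 − $6,901.80 → -$5,114.49
  Sep: +$774.89 → -$4,339.60
  Oct: +$774.89 → -$3,564.71
  Nov: +$774.89 − $1,859.52 → -$4,649.34
  Dec: +$774.89 → -$3,874.45
  Jan: +$774.89 → -$3,099.56
  Feb: +$774.89 → -$2,324.67
  Mar: +$774.89 → -$1,549.78
  Apr: +$774.89 → -$774.89
  May: +$774.89 → $0.00
Lowest trial balance = -$5,114.49 (Aug)
Initial deposit = cushion − low point = $1,549.78 − (-$5,114.49) = $6,664.27

$6,664.27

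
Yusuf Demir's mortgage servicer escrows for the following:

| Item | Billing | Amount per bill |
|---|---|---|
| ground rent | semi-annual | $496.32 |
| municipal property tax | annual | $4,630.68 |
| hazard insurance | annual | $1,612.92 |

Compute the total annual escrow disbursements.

Ground rent = $496.32 × 2 = $992.64
Municipal property tax = $4,630.68
Hazard insurance = $1,612.92
Total annual escrow = $7,236.24

$7,236.24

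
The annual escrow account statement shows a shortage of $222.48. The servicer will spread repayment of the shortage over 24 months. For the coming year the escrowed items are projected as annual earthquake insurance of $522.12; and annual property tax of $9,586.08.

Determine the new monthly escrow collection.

Earthquake insurance — $522.12/yr
Property tax — $9,586.08/yr
Total per year = $10,108.20
Base monthly escrow = $10,108.20 ÷ 12 = $842.35
Monthly shortage recovery: $222.48 / 24 = $9.27
New monthly escrow = $842.35 + $9.27 = $851.62

$851.62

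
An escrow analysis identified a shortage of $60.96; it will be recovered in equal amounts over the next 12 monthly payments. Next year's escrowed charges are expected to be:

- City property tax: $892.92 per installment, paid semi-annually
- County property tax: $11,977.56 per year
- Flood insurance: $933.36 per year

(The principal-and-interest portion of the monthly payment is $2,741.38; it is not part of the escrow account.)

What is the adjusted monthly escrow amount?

City property tax = $892.92 × 2 = $1,785.84 per year
County property tax = $11,977.56 per year
Flood insurance = $933.36 per year
Annual escrow total = $14,696.76
Monthly escrow = $14,696.76 ÷ 12 = $1,224.73
Monthly shortage recovery: $60.96 ÷ 12 = $5.08
New monthly escrow = $1,224.73 + $5.08 = $1,229.81

$1,229.81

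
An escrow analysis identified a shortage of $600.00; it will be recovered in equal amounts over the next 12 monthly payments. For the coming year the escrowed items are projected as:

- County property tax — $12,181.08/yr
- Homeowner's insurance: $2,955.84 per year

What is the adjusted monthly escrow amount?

County property tax: $12,181.08 per year
Homeowner's insurance: $2,955.84 per year
Yearly total = $12,181.08 + $2,955.84 = $15,136.92
Monthly = $15,136.92 / 12 = $1,261.41
Shortage spread = $600.00 / 12 = $50.00/mo
New monthly escrow = $1,261.41 + $50.00 = $1,311.41

$1,311.41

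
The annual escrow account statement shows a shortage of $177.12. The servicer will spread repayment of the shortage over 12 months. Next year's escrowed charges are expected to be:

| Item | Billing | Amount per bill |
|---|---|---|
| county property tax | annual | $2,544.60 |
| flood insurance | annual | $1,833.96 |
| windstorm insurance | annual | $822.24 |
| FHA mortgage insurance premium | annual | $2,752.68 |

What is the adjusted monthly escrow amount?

$677.55

County property tax: $2,544.60
Flood insurance: $1,833.96
Windstorm insurance: $822.24
FHA mortgage insurance premium: $2,752.68
Combined annual = $7,953.48
Monthly escrow = $7,953.48 ÷ 12 = $662.79
Shortage per month = $177.12 ÷ 12 = $14.76
New monthly escrow = $662.79 + $14.76 = $677.55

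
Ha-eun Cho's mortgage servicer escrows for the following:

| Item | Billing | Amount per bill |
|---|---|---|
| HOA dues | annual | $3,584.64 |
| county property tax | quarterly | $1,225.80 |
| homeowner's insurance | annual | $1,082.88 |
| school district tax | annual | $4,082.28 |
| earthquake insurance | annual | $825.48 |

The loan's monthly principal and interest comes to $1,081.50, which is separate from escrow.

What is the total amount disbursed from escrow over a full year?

$14,478.48

HOA dues = $3,584.64/yr
County property tax = $1,225.80 × 4 = $4,903.20/yr
Homeowner's insurance = $1,082.88/yr
School district tax = $4,082.28/yr
Earthquake insurance = $825.48/yr
Yearly total = $3,584.64 + $4,903.20 + $1,082.88 + $4,082.28 + $825.48 = $14,478.48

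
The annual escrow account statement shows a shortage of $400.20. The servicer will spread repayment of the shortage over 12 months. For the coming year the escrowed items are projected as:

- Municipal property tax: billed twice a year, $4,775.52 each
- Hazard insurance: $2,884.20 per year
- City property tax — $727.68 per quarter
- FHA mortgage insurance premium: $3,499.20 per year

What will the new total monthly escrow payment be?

Municipal property tax: $4,775.52 × 2 = $9,551.04
Hazard insurance: $2,884.20
City property tax: $727.68 × 4 = $2,910.72
FHA mortgage insurance premium: $3,499.20
Total annual escrow = $18,845.16
Base monthly escrow = $18,845.16 / 12 = $1,570.43
Shortage per month = $400.20 ÷ 12 = $33.35
New monthly escrow = $1,570.43 + $33.35 = $1,603.78

$1,603.78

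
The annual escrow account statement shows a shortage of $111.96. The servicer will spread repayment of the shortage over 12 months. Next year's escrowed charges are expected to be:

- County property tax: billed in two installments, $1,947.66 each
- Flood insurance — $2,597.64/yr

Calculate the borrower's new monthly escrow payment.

County property tax: $1,947.66 × 2 = $3,895.32/yr
Flood insurance: $2,597.64/yr
Yearly total = $3,895.32 + $2,597.64 = $6,492.96
Monthly escrow = $6,492.96 ÷ 12 = $541.08
Shortage per month = $111.96 / 12 = $9.33
Adjusted monthly = $541.08 + $9.33 = $550.41

$550.41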